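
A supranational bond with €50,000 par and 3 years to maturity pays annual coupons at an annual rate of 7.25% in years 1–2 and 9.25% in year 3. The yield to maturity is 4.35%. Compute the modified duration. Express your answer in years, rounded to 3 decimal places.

2.695 years

Periodic yield y = 0.0435. First find Macaulay duration:
  t   CF        PV=CF/(1+0.0435)^t    t·PV
  1     3,625.00     3,473.8860     3,473.8860
  2     3,625.00     3,329.0714     6,658.1427
  3    54,625.00    48,074.4240   144,223.2721
  Σ                 54,877.3814   154,355.3008
P = 54,877.3814; Macaulay duration = 154,355.3008 / 54,877.3814 = 2.81273 years.
Modified duration = D_Mac / (1 + y) = 2.81273 / 1.0435 = 2.69548 years.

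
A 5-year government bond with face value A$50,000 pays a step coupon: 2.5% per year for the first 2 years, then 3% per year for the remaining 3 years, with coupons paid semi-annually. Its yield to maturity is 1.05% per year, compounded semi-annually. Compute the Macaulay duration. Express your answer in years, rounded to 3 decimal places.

4.729 years

Periodic yield y = 0.00525. Discount each cash flow and weight by its period:
  t   CF        PV=CF/(1+0.00525)^t    t·PV
  1       625.00       621.7359       621.7359
  2       625.00       618.4888     1,236.9776
  3       625.00       615.2587     1,845.7761
  4       625.00       612.0455     2,448.1819
  5       750.00       730.6188     3,653.0941
  6       750.00       726.8031     4,360.8186
  7       750.00       723.0073     5,061.0512
  8       750.00       719.2313     5,753.8508
  9       750.00       715.4751     6,439.2760
  10   50,750.00    48,160.9704   481,609.7038
  Σ                 54,243.6350   513,030.4661
Price P = Σ PV = 54,243.6350.
Macaulay duration = Σ(t·PV) / P = 513,030.4661 / 54,243.6350 = 9.45789 half-year periods.
In years: 9.45789 / 2 = 4.72895 years.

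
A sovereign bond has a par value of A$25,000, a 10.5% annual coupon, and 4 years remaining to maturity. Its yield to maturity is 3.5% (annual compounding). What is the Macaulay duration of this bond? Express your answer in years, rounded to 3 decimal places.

3.527 years

Periodic yield y = 0.035. Discount each cash flow and weight by its year:
  t   CF        PV=CF/(1+0.035)^t    t·PV
  1     2,625.00     2,536.2319     2,536.2319
  2     2,625.00     2,450.4656     4,900.9312
  3     2,625.00     2,367.5996     7,102.7988
  4    27,625.00    24,073.5915    96,294.3662
  Σ                 31,427.8886   110,834.3280
Price P = Σ PV = 31,427.8886.
Macaulay duration = Σ(t·PV) / P = 110,834.3280 / 31,427.8886 = 3.52662 years.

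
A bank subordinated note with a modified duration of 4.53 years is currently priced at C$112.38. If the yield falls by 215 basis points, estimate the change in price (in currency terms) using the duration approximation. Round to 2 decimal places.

Duration approximation: ΔP/P ≈ -D_mod · Δy = -4.53 × (-0.0215) = +0.097395.
ΔP ≈ 112.38 × (+0.097395) = +10.9452501.

+C$10.95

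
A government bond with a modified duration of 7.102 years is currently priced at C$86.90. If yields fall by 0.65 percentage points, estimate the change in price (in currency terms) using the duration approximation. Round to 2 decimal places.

Duration approximation: ΔP/P ≈ -D_mod · Δy = -7.102 × (-0.0065) = +0.046163.
ΔP ≈ 86.90 × (+0.046163) = +4.0115647.

+C$4.01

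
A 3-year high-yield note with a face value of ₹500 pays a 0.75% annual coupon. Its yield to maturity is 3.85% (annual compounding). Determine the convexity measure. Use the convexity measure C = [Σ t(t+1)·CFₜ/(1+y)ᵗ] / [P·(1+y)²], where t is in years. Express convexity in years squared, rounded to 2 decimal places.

11.01

With y = 0.0385:
  t   CF        PV=CF/(1+0.0385)^t    t·PV        t(t+1)·PV
  1         3.75         3.6110         3.6110           7.2220
  2         3.75         3.4771         6.9542          20.8627
  3       503.75       449.7753     1,349.3258       5,397.3030
  Σ                    456.8633     1,359.8910       5,425.3876
P = 456.8633.
Convexity = Σ t(t+1)·PV / [P·(1+y)²] = 5,425.3876 / (456.8633 × 1.078482) = 11.01112.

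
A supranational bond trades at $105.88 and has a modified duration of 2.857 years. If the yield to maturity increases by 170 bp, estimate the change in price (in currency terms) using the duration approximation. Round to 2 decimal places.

-$5.14

Duration approximation: ΔP/P ≈ -D_mod · Δy = -2.857 × (+0.017) = -0.048569.
ΔP ≈ 105.88 × (-0.048569) = -5.14248572.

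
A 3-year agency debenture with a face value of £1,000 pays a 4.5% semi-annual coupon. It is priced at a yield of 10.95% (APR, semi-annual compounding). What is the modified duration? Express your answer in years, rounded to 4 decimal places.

Periodic yield y = 0.05475. First find Macaulay duration:
  t   CF        PV=CF/(1+0.05475)^t    t·PV
  1        22.50        21.3321        21.3321
  2        22.50        20.2248        40.4495
  3        22.50        19.1749        57.5248
  4        22.50        18.1796        72.7184
  5        22.50        17.2359        86.1797
  6     1,022.50       742.6191     4,455.7146
  Σ                    838.7664     4,733.9191
P = 838.7664; Macaulay duration = 4,733.9191 / 838.7664 = 5.64391 half-year periods = 2.82195 years.
Modified duration = D_Mac / (1 + y) = 2.82195 / 1.05475 = 2.67547 years.

2.6755 years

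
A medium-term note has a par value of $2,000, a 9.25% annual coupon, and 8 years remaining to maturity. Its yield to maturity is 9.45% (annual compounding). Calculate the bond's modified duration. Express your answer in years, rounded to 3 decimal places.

5.463 years

Periodic yield y = 0.0945. First find Macaulay duration:
  t   CF        PV=CF/(1+0.0945)^t    t·PV
  1       185.00       169.0270       169.0270
  2       185.00       154.4330       308.8661
  3       185.00       141.0992       423.2975
  4       185.00       128.9165       515.6662
  5       185.00       117.7858       588.9289
  6       185.00       107.6161       645.6964
  7       185.00        98.3244       688.2709
  8     2,185.00     1,061.0243     8,488.1941
  Σ                  1,978.2262    11,827.9470
P = 1,978.2262; Macaulay duration = 11,827.9470 / 1,978.2262 = 5.97907 years.
Modified duration = D_Mac / (1 + y) = 5.97907 / 1.0945 = 5.46283 years.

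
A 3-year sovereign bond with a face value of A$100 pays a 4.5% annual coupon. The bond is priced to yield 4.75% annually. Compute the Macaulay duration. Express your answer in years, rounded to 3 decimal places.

2.872 years

Periodic yield y = 0.0475. Discount each cash flow and weight by its year:
  t   CF        PV=CF/(1+0.0475)^t    t·PV
  1         4.50         4.2959         4.2959
  2         4.50         4.1011         8.2023
  3       104.50        90.9189       272.7567
  Σ                     99.3160       285.2549
Price P = Σ PV = 99.3160.
Macaulay duration = Σ(t·PV) / P = 285.2549 / 99.3160 = 2.87220 years.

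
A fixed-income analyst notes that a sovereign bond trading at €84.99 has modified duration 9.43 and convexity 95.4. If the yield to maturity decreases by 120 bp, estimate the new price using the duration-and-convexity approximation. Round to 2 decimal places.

€95.19

Duration effect: -D_mod·Δy = -9.43 × (-0.012) = +0.113160
Convexity effect: ½·C·(Δy)² = 0.5 × 95.4 × (-0.012)² = +0.0068688
ΔP/P ≈ +0.113160 + 0.0068688 = +0.1200288
New price ≈ 84.99 × (1 + 0.1200288) = 95.191247712.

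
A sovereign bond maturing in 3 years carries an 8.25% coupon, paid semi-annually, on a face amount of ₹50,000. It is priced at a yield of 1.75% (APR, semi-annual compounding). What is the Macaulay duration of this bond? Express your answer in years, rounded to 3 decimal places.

2.745 years

Periodic yield y = 0.00875. Discount each cash flow and weight by its period:
  t   CF        PV=CF/(1+0.00875)^t    t·PV
  1     2,062.50     2,044.6097     2,044.6097
  2     2,062.50     2,026.8745     4,053.7490
  3     2,062.50     2,009.2932     6,027.8796
  4     2,062.50     1,991.8644     7,967.4575
  5     2,062.50     1,974.5868     9,872.9338
  6    52,062.50    49,411.0101   296,466.0607
  Σ                 59,458.2386   326,432.6903
Price P = Σ PV = 59,458.2386.
Macaulay duration = Σ(t·PV) / P = 326,432.6903 / 59,458.2386 = 5.49012 half-year periods.
In years: 5.49012 / 2 = 2.74506 years.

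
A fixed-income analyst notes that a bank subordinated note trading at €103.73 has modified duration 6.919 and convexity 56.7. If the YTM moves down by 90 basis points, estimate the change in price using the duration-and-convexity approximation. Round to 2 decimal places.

Duration effect: -D_mod·Δy = -6.919 × (-0.009) = +0.062271
Convexity effect: ½·C·(Δy)² = 0.5 × 56.7 × (-0.009)² = +0.00229635
ΔP/P ≈ +0.062271 + 0.00229635 = +0.06456735
ΔP ≈ 103.73 × (+0.06456735) = +6.6975712155.

+€6.70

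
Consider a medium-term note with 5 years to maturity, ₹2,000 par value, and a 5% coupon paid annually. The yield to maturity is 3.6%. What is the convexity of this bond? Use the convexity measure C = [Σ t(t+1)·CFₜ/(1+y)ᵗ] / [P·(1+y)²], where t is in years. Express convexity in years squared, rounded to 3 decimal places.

24.697

With y = 0.036:
  t   CF        PV=CF/(1+0.036)^t    t·PV        t(t+1)·PV
  1       100.00        96.5251        96.5251         193.0502
  2       100.00        93.1709       186.3419         559.0257
  3       100.00        89.9333       269.8000       1,079.2001
  4       100.00        86.8082       347.2330       1,736.1649
  5     2,100.00     1,759.6266     8,798.1330      52,788.7979
  Σ                  2,126.0642     9,698.0330      56,356.2388
P = 2,126.0642.
Convexity = Σ t(t+1)·PV / [P·(1+y)²] = 56,356.2388 / (2,126.0642 × 1.073296) = 24.69711.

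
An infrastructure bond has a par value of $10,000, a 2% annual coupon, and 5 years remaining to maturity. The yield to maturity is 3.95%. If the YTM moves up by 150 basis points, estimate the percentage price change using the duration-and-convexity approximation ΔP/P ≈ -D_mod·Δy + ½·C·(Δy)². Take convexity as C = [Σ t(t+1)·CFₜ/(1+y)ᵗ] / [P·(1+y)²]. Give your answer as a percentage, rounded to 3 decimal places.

-6.627%

With y = 0.0395:
  t   CF        PV=CF/(1+0.0395)^t    t·PV        t(t+1)·PV
  1       200.00       192.4002       192.4002         384.8004
  2       200.00       185.0892       370.1783       1,110.5350
  3       200.00       178.0560       534.1679       2,136.6715
  4       200.00       171.2900       685.1600       3,425.8001
  5    10,200.00     8,403.8386    42,019.1930     252,115.1583
  Σ                  9,130.6739    43,801.0995     259,172.9653
P = 9,130.6739; D_Mac = 4.79714 yrs; D_mod = 4.61485 yrs; C = 26.26866.
Duration effect: -4.61485 × (+0.015) = -0.069223
Convexity effect: 0.5 × 26.26866 × (0.015)² = +0.0029552
ΔP/P ≈ -0.069223 + 0.0029552 = -0.066268 = -6.6268%.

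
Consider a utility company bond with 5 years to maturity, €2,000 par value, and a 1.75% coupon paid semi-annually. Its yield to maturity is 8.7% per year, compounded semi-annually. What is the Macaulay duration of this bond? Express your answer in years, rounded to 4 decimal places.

4.7660 years

Periodic yield y = 0.0435. Discount each cash flow and weight by its period:
  t   CF        PV=CF/(1+0.0435)^t    t·PV
  1        17.50        16.7705        16.7705
  2        17.50        16.0714        32.1428
  3        17.50        15.4014        46.2043
  4        17.50        14.7594        59.0375
  5        17.50        14.1441        70.7206
  6        17.50        13.5545        81.3270
  7        17.50        12.9895        90.9262
  8        17.50        12.4480        99.5837
  9        17.50        11.9291       107.3615
  10    2,017.50     1,317.9199    13,179.1988
  Σ                  1,445.9876    13,783.2728
Price P = Σ PV = 1,445.9876.
Macaulay duration = Σ(t·PV) / P = 13,783.2728 / 1,445.9876 = 9.53208 half-year periods.
In years: 9.53208 / 2 = 4.76604 years.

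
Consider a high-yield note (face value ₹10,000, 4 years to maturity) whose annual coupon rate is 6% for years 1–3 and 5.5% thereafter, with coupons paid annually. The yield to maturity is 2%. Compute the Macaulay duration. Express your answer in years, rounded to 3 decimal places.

3.696 years

Periodic yield y = 0.02. Discount each cash flow and weight by its year:
  t   CF        PV=CF/(1+0.02)^t    t·PV
  1       600.00       588.2353       588.2353
  2       600.00       576.7013     1,153.4025
  3       600.00       565.3934     1,696.1802
  4    10,550.00     9,746.5692    38,986.2770
  Σ                 11,476.8992    42,424.0950
Price P = Σ PV = 11,476.8992.
Macaulay duration = Σ(t·PV) / P = 42,424.0950 / 11,476.8992 = 3.69648 years.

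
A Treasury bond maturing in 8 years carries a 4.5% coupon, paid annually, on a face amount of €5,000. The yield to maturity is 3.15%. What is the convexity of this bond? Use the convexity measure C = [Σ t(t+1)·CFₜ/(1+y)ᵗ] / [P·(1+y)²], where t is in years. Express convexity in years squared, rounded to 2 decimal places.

With y = 0.0315:
  t   CF        PV=CF/(1+0.0315)^t    t·PV        t(t+1)·PV
  1       225.00       218.1289       218.1289         436.2579
  2       225.00       211.4677       422.9354       1,268.8062
  3       225.00       205.0099       615.0297       2,460.1187
  4       225.00       198.7493       794.9972       3,974.9858
  5       225.00       192.6799       963.3994       5,780.3963
  6       225.00       186.7958     1,120.7748       7,845.4239
  7       225.00       181.0914     1,267.6400      10,141.1199
  8     5,225.00     4,076.9223    32,615.3785     293,538.4068
  Σ                  5,470.8453    38,018.2839     325,445.5156
P = 5,470.8453.
Convexity = Σ t(t+1)·PV / [P·(1+y)²] = 325,445.5156 / (5,470.8453 × 1.063992) = 55.90947.

55.91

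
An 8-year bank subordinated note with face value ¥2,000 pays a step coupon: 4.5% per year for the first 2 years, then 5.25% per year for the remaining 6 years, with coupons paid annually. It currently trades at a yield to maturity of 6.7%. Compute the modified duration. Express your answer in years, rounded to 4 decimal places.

6.3205 years

Periodic yield y = 0.067. First find Macaulay duration:
  t   CF        PV=CF/(1+0.067)^t    t·PV
  1        90.00        84.3486        84.3486
  2        90.00        79.0521       158.1043
  3       105.00        86.4363       259.3088
  4       105.00        81.0087       324.0348
  5       105.00        75.9219       379.6096
  6       105.00        71.1546       426.9274
  7       105.00        66.6866       466.8060
  8     2,105.00     1,252.9587    10,023.6693
  Σ                  1,797.5675    12,122.8089
P = 1,797.5675; Macaulay duration = 12,122.8089 / 1,797.5675 = 6.74401 years.
Modified duration = D_Mac / (1 + y) = 6.74401 / 1.067 = 6.32053 years.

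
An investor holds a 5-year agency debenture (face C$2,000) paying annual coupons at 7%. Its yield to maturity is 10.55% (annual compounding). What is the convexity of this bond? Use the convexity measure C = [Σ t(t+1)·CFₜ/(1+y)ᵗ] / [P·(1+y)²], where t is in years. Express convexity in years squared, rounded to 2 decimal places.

With y = 0.1055:
  t   CF        PV=CF/(1+0.1055)^t    t·PV        t(t+1)·PV
  1       140.00       126.6395       126.6395         253.2791
  2       140.00       114.5541       229.1081         687.3244
  3       140.00       103.6220       310.8659       1,243.4635
  4       140.00        93.7331       374.9325       1,874.6623
  5     2,140.00     1,296.0449     6,480.2244      38,881.3462
  Σ                  1,734.5936     7,521.7704      42,940.0755
P = 1,734.5936.
Convexity = Σ t(t+1)·PV / [P·(1+y)²] = 42,940.0755 / (1,734.5936 × 1.222130) = 20.25572.

20.26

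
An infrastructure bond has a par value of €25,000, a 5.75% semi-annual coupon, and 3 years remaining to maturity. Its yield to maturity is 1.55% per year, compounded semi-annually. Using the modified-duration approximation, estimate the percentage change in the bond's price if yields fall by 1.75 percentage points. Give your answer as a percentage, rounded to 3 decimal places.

+4.882%

Periodic yield y = 0.00775. Modified duration first:
  t   CF        PV=CF/(1+0.00775)^t    t·PV
  1       718.75       713.2225       713.2225
  2       718.75       707.7376     1,415.4751
  3       718.75       702.2948     2,106.8843
  4       718.75       696.8938     2,787.5754
  5       718.75       691.5345     3,457.6723
  6    25,718.75    24,554.6086   147,327.6516
  Σ                 28,066.2918   157,808.4813
P = 28,066.2918; D_Mac = 5.62271 half-year periods = 2.81135 yrs; D_mod = 2.81135/(1+0.00775) = 2.78973 yrs.
ΔP/P ≈ -D_mod · Δy = -2.78973 × (-0.0175) = +0.048820 = +4.8820%.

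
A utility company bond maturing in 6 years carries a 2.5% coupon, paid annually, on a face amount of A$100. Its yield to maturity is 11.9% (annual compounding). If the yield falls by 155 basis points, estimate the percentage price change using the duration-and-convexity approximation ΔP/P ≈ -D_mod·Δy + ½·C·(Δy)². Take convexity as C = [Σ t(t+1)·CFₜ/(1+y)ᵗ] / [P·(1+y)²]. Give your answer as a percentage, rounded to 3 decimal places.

+8.013%

With y = 0.119:
  t   CF        PV=CF/(1+0.119)^t    t·PV        t(t+1)·PV
  1         2.50         2.2341         2.2341           4.4683
  2         2.50         1.9965         3.9931          11.9793
  3         2.50         1.7842         5.3527          21.4107
  4         2.50         1.5945         6.3779          31.8896
  5         2.50         1.4249         7.1246          42.7475
  6       102.50        52.2088       313.2525       2,192.7678
  Σ                     61.2431       338.3350       2,305.2632
P = 61.2431; D_Mac = 5.52446 yrs; D_mod = 4.93696 yrs; C = 30.06100.
Duration effect: -4.93696 × (-0.0155) = +0.076523
Convexity effect: 0.5 × 30.06100 × (-0.0155)² = +0.0036111
ΔP/P ≈ +0.076523 + 0.0036111 = +0.080134 = +8.0134%.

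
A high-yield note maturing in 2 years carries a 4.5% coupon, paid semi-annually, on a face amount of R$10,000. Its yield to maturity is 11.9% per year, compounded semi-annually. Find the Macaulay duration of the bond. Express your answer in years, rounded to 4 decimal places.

1.9296 years

Periodic yield y = 0.0595. Discount each cash flow and weight by its period:
  t   CF        PV=CF/(1+0.0595)^t    t·PV
  1       225.00       212.3643       212.3643
  2       225.00       200.4382       400.8765
  3       225.00       189.1819       567.5458
  4    10,225.00     8,114.4572    32,457.8287
  Σ                  8,716.4417    33,638.6153
Price P = Σ PV = 8,716.4417.
Macaulay duration = Σ(t·PV) / P = 33,638.6153 / 8,716.4417 = 3.85921 half-year periods.
In years: 3.85921 / 2 = 1.92961 years.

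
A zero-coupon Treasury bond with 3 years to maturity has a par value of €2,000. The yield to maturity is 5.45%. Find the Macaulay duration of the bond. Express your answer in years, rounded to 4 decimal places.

A zero-coupon bond has a single cash flow at maturity, so its Macaulay duration equals its maturity: 3 years.

3.0000 years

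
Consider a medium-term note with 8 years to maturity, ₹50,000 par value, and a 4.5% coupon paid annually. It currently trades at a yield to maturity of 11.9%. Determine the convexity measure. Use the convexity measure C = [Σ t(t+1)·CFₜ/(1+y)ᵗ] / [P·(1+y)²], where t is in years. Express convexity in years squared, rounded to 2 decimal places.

43.96

With y = 0.119:
  t   CF        PV=CF/(1+0.119)^t    t·PV        t(t+1)·PV
  1     2,250.00     2,010.7239     2,010.7239       4,021.4477
  2     2,250.00     1,796.8935     3,593.7871      10,781.3612
  3     2,250.00     1,605.8030     4,817.4089      19,269.6357
  4     2,250.00     1,435.0339     5,740.1358      28,700.6788
  5     2,250.00     1,282.4253     6,412.1266      38,472.7597
  6     2,250.00     1,146.0459     6,876.2752      48,133.9264
  7     2,250.00     1,024.1697     7,169.1877      57,353.5018
  8    52,250.00    21,254.2411   170,033.9287   1,530,305.3585
  Σ                 31,555.3363   206,653.5739   1,737,038.6698
P = 31,555.3363.
Convexity = Σ t(t+1)·PV / [P·(1+y)²] = 1,737,038.6698 / (31,555.3363 × 1.252161) = 43.96190.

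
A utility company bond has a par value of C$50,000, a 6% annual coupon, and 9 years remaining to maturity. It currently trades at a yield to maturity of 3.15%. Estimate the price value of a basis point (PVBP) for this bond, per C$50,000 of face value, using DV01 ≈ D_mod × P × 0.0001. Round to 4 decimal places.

Periodic yield y = 0.0315.
  t   CF        PV=CF/(1+0.0315)^t    t·PV
  1     3,000.00     2,908.3858     2,908.3858
  2     3,000.00     2,819.5694     5,639.1388
  3     3,000.00     2,733.4653     8,200.3958
  4     3,000.00     2,649.9906    10,599.9622
  5     3,000.00     2,569.0650    12,845.3250
  6     3,000.00     2,490.6108    14,943.6646
  7     3,000.00     2,414.5524    16,901.8666
  8     3,000.00     2,340.8166    18,726.5331
  9    53,000.00    40,091.5437   360,823.8933
  Σ                 61,017.9995   451,589.1652
P = 61,017.9995; D_Mac = 7.40092 yrs; D_mod = 7.17491 yrs.
DV01 ≈ 7.17491 × 61,017.9995 × 0.0001 = 43.779851.

C$43.7799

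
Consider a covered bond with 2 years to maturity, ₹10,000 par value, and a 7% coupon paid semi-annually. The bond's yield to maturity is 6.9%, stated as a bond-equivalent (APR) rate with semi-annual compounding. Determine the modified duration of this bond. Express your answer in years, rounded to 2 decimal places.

1.84 years

Periodic yield y = 0.0345. First find Macaulay duration:
  t   CF        PV=CF/(1+0.0345)^t    t·PV
  1       350.00       338.3277       338.3277
  2       350.00       327.0447       654.0893
  3       350.00       316.1379       948.4137
  4    10,350.00     9,036.8770    36,147.5079
  Σ                 10,018.3872    38,088.3386
P = 10,018.3872; Macaulay duration = 38,088.3386 / 10,018.3872 = 3.80184 half-year periods = 1.90092 years.
Modified duration = D_Mac / (1 + y) = 1.90092 / 1.0345 = 1.83753 years.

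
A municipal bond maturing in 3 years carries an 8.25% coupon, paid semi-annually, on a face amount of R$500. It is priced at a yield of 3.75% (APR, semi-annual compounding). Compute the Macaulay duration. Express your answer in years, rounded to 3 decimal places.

Periodic yield y = 0.01875. Discount each cash flow and weight by its period:
  t   CF        PV=CF/(1+0.01875)^t    t·PV
  1       20.625        20.2454        20.2454
  2       20.625        19.8728        39.7456
  3       20.625        19.5070        58.5211
  4       20.625        19.1480        76.5920
  5       20.625        18.7956        93.9779
  6      520.625       465.7140     2,794.2840
  Σ                    563.2828     3,083.3659
Price P = Σ PV = 563.2828.
Macaulay duration = Σ(t·PV) / P = 3,083.3659 / 563.2828 = 5.47392 half-year periods.
In years: 5.47392 / 2 = 2.73696 years.

2.737 years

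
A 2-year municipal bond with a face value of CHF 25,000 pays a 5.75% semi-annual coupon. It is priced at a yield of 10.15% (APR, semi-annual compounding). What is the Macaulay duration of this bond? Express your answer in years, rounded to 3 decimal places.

1.914 years

Periodic yield y = 0.05075. Discount each cash flow and weight by its period:
  t   CF        PV=CF/(1+0.05075)^t    t·PV
  1       718.75       684.0352       684.0352
  2       718.75       650.9971     1,301.9942
  3       718.75       619.5547     1,858.6641
  4    25,718.75    21,098.5331    84,394.1325
  Σ                 23,053.1202    88,238.8261
Price P = Σ PV = 23,053.1202.
Macaulay duration = Σ(t·PV) / P = 88,238.8261 / 23,053.1202 = 3.82763 half-year periods.
In years: 3.82763 / 2 = 1.91382 years.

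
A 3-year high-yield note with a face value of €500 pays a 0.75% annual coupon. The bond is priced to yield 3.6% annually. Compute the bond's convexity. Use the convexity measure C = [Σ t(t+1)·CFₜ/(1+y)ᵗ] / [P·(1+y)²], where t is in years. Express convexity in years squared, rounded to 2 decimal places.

With y = 0.036:
  t   CF        PV=CF/(1+0.036)^t    t·PV        t(t+1)·PV
  1         3.75         3.6197         3.6197           7.2394
  2         3.75         3.4939         6.9878          20.9635
  3       503.75       453.0392     1,359.1176       5,436.4705
  Σ                    460.1528     1,369.7251       5,464.6734
P = 460.1528.
Convexity = Σ t(t+1)·PV / [P·(1+y)²] = 5,464.6734 / (460.1528 × 1.073296) = 11.06478.

11.06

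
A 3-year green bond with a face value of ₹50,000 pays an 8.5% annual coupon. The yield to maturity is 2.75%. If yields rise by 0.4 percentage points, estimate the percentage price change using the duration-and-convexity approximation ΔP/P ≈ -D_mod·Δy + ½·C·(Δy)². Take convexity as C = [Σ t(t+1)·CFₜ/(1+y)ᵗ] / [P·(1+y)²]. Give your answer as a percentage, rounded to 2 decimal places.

-1.08%

With y = 0.0275:
  t   CF        PV=CF/(1+0.0275)^t    t·PV        t(t+1)·PV
  1     4,250.00     4,136.2530     4,136.2530       8,272.5061
  2     4,250.00     4,025.5504     8,051.1008      24,153.3024
  3    54,250.00    50,009.7002   150,029.1005     600,116.4022
  Σ                 58,171.5036   162,216.4544     632,542.2107
P = 58,171.5036; D_Mac = 2.78859 yrs; D_mod = 2.71396 yrs; C = 10.29949.
Duration effect: -2.71396 × (+0.004) = -0.010856
Convexity effect: 0.5 × 10.29949 × (0.004)² = +0.0000824
ΔP/P ≈ -0.010856 + 0.0000824 = -0.010773 = -1.0773%.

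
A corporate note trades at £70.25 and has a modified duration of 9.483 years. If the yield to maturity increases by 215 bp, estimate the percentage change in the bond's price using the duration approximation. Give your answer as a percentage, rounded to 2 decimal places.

Duration approximation: ΔP/P ≈ -D_mod · Δy = -9.483 × (+0.0215) = -0.2038845.
As a percentage: -20.38845%.

-20.39%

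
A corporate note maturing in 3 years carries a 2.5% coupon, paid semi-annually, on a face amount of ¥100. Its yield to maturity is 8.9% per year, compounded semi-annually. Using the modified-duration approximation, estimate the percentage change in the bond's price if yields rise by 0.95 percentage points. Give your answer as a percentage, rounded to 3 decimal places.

-2.636%

Periodic yield y = 0.0445. Modified duration first:
  t   CF        PV=CF/(1+0.0445)^t    t·PV
  1         1.25         1.1967         1.1967
  2         1.25         1.1458         2.2915
  3         1.25         1.0969         3.2908
  4         1.25         1.0502         4.2008
  5         1.25         1.0055         5.0273
  6       101.25        77.9730       467.8381
  Σ                     83.4681       483.8454
P = 83.4681; D_Mac = 5.79677 half-year periods = 2.89838 yrs; D_mod = 2.89838/(1+0.0445) = 2.77490 yrs.
ΔP/P ≈ -D_mod · Δy = -2.77490 × (+0.0095) = -0.026362 = -2.6362%.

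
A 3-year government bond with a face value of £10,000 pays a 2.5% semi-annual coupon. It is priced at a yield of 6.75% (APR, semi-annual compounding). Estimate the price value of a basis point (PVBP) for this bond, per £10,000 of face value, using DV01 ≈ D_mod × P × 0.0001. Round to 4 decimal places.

£2.4881

Periodic yield y = 0.03375.
  t   CF        PV=CF/(1+0.03375)^t    t·PV
  1       125.00       120.9190       120.9190
  2       125.00       116.9712       233.9424
  3       125.00       113.1523       339.4569
  4       125.00       109.4581       437.8324
  5       125.00       105.8845       529.4225
  6    10,125.00     8,296.6333    49,779.7999
  Σ                  8,863.0184    51,441.3732
P = 8,863.0184; D_Mac = 5.80405 half-year periods = 2.90202 yrs; D_mod = 2.80728 yrs.
DV01 ≈ 2.80728 × 8,863.0184 × 0.0001 = 2.488095.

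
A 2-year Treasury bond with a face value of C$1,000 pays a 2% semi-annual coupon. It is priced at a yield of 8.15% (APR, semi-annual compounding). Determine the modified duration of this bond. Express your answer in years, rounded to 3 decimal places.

Periodic yield y = 0.04075. First find Macaulay duration:
  t   CF        PV=CF/(1+0.04075)^t    t·PV
  1        10.00         9.6085         9.6085
  2        10.00         9.2322        18.4645
  3        10.00         8.8708        26.6123
  4     1,010.00       860.8663     3,443.4651
  Σ                    888.5777     3,498.1503
P = 888.5777; Macaulay duration = 3,498.1503 / 888.5777 = 3.93680 half-year periods = 1.96840 years.
Modified duration = D_Mac / (1 + y) = 1.96840 / 1.04075 = 1.89133 years.

1.891 years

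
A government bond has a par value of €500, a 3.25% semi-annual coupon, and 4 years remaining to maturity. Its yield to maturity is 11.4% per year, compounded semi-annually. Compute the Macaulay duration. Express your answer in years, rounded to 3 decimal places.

3.740 years

Periodic yield y = 0.057. Discount each cash flow and weight by its period:
  t   CF        PV=CF/(1+0.057)^t    t·PV
  1        8.125         7.6868         7.6868
  2        8.125         7.2723        14.5447
  3        8.125         6.8802        20.6405
  4        8.125         6.5091        26.0365
  5        8.125         6.1581        30.7906
  6        8.125         5.8260        34.9562
  7        8.125         5.5119        38.5830
  8      508.125       326.1149     2,608.9193
  Σ                    371.9594     2,782.1578
Price P = Σ PV = 371.9594.
Macaulay duration = Σ(t·PV) / P = 2,782.1578 / 371.9594 = 7.47973 half-year periods.
In years: 7.47973 / 2 = 3.73987 years.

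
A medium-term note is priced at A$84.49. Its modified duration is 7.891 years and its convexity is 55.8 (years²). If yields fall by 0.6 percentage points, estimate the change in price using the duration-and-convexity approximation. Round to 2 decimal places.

+A$4.09

Duration effect: -D_mod·Δy = -7.891 × (-0.006) = +0.047346
Convexity effect: ½·C·(Δy)² = 0.5 × 55.8 × (-0.006)² = +0.0010044
ΔP/P ≈ +0.047346 + 0.0010044 = +0.0483504
ΔP ≈ 84.49 × (+0.0483504) = +4.085125296.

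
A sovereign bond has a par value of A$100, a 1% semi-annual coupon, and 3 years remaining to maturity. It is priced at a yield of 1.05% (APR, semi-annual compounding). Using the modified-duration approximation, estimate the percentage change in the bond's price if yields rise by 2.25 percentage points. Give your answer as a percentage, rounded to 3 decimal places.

-6.632%

Periodic yield y = 0.00525. Modified duration first:
  t   CF        PV=CF/(1+0.00525)^t    t·PV
  1         0.50         0.4974         0.4974
  2         0.50         0.4948         0.9896
  3         0.50         0.4922         1.4766
  4         0.50         0.4896         1.9585
  5         0.50         0.4871         2.4354
  6       100.50        97.3916       584.3497
  Σ                     99.8527       591.7072
P = 99.8527; D_Mac = 5.92580 half-year periods = 2.96290 yrs; D_mod = 2.96290/(1+0.00525) = 2.94743 yrs.
ΔP/P ≈ -D_mod · Δy = -2.94743 × (+0.0225) = -0.066317 = -6.6317%.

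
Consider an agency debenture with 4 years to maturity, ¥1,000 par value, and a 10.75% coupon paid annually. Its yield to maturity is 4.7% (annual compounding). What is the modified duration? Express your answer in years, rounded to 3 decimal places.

Periodic yield y = 0.047. First find Macaulay duration:
  t   CF        PV=CF/(1+0.047)^t    t·PV
  1       107.50       102.6743       102.6743
  2       107.50        98.0652       196.1305
  3       107.50        93.6631       280.9892
  4     1,107.50       921.6309     3,686.5234
  Σ                  1,216.0335     4,266.3175
P = 1,216.0335; Macaulay duration = 4,266.3175 / 1,216.0335 = 3.50839 years.
Modified duration = D_Mac / (1 + y) = 3.50839 / 1.047 = 3.35090 years.

3.351 years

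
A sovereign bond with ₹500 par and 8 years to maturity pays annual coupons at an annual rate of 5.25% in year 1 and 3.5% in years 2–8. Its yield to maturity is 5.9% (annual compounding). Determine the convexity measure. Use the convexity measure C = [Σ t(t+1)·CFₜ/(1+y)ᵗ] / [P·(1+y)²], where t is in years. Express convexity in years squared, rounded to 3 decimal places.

With y = 0.059:
  t   CF        PV=CF/(1+0.059)^t    t·PV        t(t+1)·PV
  1        26.25        24.7875        24.7875          49.5751
  2        17.50        15.6044        31.2087          93.6262
  3        17.50        14.7350        44.2050         176.8200
  4        17.50        13.9141        55.6563         278.2814
  5        17.50        13.1389        65.6944         394.1663
  6        17.50        12.4069        74.4412         521.0886
  7        17.50        11.7156        82.0095         656.0763
  8       517.50       327.1468     2,617.1744      23,554.5694
  Σ                    433.4492     2,995.1771      25,724.2033
P = 433.4492.
Convexity = Σ t(t+1)·PV / [P·(1+y)²] = 25,724.2033 / (433.4492 × 1.121481) = 52.91903.

52.919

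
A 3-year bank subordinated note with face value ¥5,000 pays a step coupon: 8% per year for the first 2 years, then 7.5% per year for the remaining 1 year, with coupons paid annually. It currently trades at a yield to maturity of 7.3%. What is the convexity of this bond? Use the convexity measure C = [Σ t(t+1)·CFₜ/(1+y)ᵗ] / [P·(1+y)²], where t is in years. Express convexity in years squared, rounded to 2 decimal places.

With y = 0.073:
  t   CF        PV=CF/(1+0.073)^t    t·PV        t(t+1)·PV
  1       400.00       372.7866       372.7866         745.5732
  2       400.00       347.4246       694.8492       2,084.5475
  3     5,375.00     4,350.9020    13,052.7060      52,210.8242
  Σ                  5,071.1132    14,120.3418      55,040.9448
P = 5,071.1132.
Convexity = Σ t(t+1)·PV / [P·(1+y)²] = 55,040.9448 / (5,071.1132 × 1.151329) = 9.42721.

9.43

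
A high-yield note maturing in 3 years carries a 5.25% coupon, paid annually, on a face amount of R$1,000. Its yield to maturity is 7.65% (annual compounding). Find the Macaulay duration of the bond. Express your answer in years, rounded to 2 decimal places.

2.85 years

Periodic yield y = 0.0765. Discount each cash flow and weight by its year:
  t   CF        PV=CF/(1+0.0765)^t    t·PV
  1        52.50        48.7692        48.7692
  2        52.50        45.3034        90.6069
  3     1,052.50       843.6844     2,531.0531
  Σ                    937.7570     2,670.4292
Price P = Σ PV = 937.7570.
Macaulay duration = Σ(t·PV) / P = 2,670.4292 / 937.7570 = 2.84768 years.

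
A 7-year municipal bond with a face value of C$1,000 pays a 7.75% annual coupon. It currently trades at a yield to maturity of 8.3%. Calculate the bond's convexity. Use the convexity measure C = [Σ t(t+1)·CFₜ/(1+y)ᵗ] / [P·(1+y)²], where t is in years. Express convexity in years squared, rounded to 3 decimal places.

35.544

With y = 0.083:
  t   CF        PV=CF/(1+0.083)^t    t·PV        t(t+1)·PV
  1        77.50        71.5605        71.5605         143.1210
  2        77.50        66.0762       132.1523         396.4570
  3        77.50        61.0122       183.0365         732.1458
  4        77.50        56.3362       225.3450       1,126.7248
  5        77.50        52.0187       260.0935       1,560.5607
  6        77.50        48.0320       288.1922       2,017.3454
  7     1,077.50       616.6207     4,316.3447      34,530.7578
  Σ                    971.6564     5,476.7246      40,507.1125
P = 971.6564.
Convexity = Σ t(t+1)·PV / [P·(1+y)²] = 40,507.1125 / (971.6564 × 1.172889) = 35.54362.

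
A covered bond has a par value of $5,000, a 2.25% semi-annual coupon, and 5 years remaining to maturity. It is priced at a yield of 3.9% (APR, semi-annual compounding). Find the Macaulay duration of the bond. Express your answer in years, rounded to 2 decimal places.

Periodic yield y = 0.0195. Discount each cash flow and weight by its period:
  t   CF        PV=CF/(1+0.0195)^t    t·PV
  1        56.25        55.1741        55.1741
  2        56.25        54.1188       108.2376
  3        56.25        53.0837       159.2510
  4        56.25        52.0683       208.2733
  5        56.25        51.0724       255.3621
  6        56.25        50.0955       300.5733
  7        56.25        49.1374       343.9616
  8        56.25        48.1975       385.5802
  9        56.25        47.2756       425.4808
  10    5,056.25     4,168.2738    41,682.7379
  Σ                  4,628.4972    43,924.6318
Price P = Σ PV = 4,628.4972.
Macaulay duration = Σ(t·PV) / P = 43,924.6318 / 4,628.4972 = 9.49004 half-year periods.
In years: 9.49004 / 2 = 4.74502 years.

4.75 years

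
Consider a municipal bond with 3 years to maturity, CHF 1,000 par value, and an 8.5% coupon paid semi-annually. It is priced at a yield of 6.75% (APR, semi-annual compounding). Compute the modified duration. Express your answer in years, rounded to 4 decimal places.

2.6292 years

Periodic yield y = 0.03375. First find Macaulay duration:
  t   CF        PV=CF/(1+0.03375)^t    t·PV
  1        42.50        41.1125        41.1125
  2        42.50        39.7702        79.5404
  3        42.50        38.4718       115.4154
  4        42.50        37.2158       148.8630
  5        42.50        36.0007       180.0037
  6     1,042.50       854.2459     5,125.4757
  Σ                  1,046.8169     5,690.4106
P = 1,046.8169; Macaulay duration = 5,690.4106 / 1,046.8169 = 5.43592 half-year periods = 2.71796 years.
Modified duration = D_Mac / (1 + y) = 2.71796 / 1.03375 = 2.62922 years.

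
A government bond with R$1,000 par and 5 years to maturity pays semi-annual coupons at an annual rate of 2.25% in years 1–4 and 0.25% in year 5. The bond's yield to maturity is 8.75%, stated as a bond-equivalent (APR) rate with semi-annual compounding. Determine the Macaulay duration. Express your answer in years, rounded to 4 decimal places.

Periodic yield y = 0.04375. Discount each cash flow and weight by its period:
  t   CF        PV=CF/(1+0.04375)^t    t·PV
  1        11.25        10.7784        10.7784
  2        11.25        10.3267        20.6533
  3        11.25         9.8938        29.6814
  4        11.25         9.4791        37.9164
  5        11.25         9.0818        45.4088
  6        11.25         8.7011        52.2065
  7        11.25         8.3364        58.3546
  8        11.25         7.9869        63.8955
  9         1.25         0.8502         7.6522
  10    1,001.25       652.4957     6,524.9569
  Σ                    727.9301     6,851.5040
Price P = Σ PV = 727.9301.
Macaulay duration = Σ(t·PV) / P = 6,851.5040 / 727.9301 = 9.41231 half-year periods.
In years: 9.41231 / 2 = 4.70616 years.

4.7062 years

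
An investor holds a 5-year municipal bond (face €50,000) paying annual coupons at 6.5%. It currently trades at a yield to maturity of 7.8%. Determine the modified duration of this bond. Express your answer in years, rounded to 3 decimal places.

4.089 years

Periodic yield y = 0.078. First find Macaulay duration:
  t   CF        PV=CF/(1+0.078)^t    t·PV
  1     3,250.00     3,014.8423     3,014.8423
  2     3,250.00     2,796.6997     5,593.3994
  3     3,250.00     2,594.3411     7,783.0233
  4     3,250.00     2,406.6244     9,626.4976
  5    53,250.00    36,578.4929   182,892.4645
  Σ                 47,391.0005   208,910.2273
P = 47,391.0005; Macaulay duration = 208,910.2273 / 47,391.0005 = 4.40823 years.
Modified duration = D_Mac / (1 + y) = 4.40823 / 1.078 = 4.08926 years.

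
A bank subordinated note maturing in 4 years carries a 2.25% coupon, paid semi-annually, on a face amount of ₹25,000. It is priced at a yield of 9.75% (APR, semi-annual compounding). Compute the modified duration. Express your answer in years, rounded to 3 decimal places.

3.641 years

Periodic yield y = 0.04875. First find Macaulay duration:
  t   CF        PV=CF/(1+0.04875)^t    t·PV
  1       281.25       268.1764       268.1764
  2       281.25       255.7105       511.4210
  3       281.25       243.8241       731.4723
  4       281.25       232.4902       929.9608
  5       281.25       221.6831     1,108.4157
  6       281.25       211.3784     1,268.2706
  7       281.25       201.5527     1,410.8692
  8    25,281.25    17,275.1868   138,201.4945
  Σ                 18,910.0023   144,430.0805
P = 18,910.0023; Macaulay duration = 144,430.0805 / 18,910.0023 = 7.63776 half-year periods = 3.81888 years.
Modified duration = D_Mac / (1 + y) = 3.81888 / 1.04875 = 3.64136 years.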